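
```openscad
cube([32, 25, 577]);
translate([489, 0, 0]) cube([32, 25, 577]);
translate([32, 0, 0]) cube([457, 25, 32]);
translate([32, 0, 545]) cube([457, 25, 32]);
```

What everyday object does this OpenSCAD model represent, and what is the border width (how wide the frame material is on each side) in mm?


A picture frame. The border width is 32 mm.

Four thin pieces enclosing a rectangular opening — a picture frame. The two full-height stiles are 577 mm tall; the top rail sits at z = 545 and is 32 mm tall, so the border above the opening is 577 − 545 = 32 mm, matching the stile x-width.


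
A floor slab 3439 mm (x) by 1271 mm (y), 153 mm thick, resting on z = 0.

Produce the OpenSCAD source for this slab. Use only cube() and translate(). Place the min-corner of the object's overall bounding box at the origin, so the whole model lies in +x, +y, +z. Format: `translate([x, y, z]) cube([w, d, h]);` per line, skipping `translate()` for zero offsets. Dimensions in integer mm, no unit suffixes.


cube([3439, 1271, 153]);


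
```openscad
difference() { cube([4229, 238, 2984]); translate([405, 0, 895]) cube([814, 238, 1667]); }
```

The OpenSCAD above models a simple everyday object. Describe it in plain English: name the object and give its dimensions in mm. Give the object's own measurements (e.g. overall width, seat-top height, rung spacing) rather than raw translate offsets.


A wall 4229 mm long (x), 238 mm thick (y), 2984 mm tall, with a rectangular window opening cut through it. The opening is 814 mm wide and 1667 mm tall; its sill is at z = 895 mm and its near (−x) edge is 405 mm from the wall's −x end. The opening passes through the full wall thickness.


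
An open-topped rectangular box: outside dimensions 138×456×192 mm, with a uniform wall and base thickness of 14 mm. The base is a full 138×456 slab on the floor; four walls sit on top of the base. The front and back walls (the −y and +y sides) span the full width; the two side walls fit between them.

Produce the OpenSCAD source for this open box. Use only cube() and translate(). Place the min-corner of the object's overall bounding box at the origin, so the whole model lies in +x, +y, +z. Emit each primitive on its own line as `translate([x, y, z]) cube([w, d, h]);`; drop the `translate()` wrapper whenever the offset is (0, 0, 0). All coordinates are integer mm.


cube([138, 456, 14]);
translate([0, 0, 14]) cube([138, 14, 178]);
translate([0, 442, 14]) cube([138, 14, 178]);
translate([0, 14, 14]) cube([14, 428, 178]);
translate([124, 14, 14]) cube([14, 428, 178]);


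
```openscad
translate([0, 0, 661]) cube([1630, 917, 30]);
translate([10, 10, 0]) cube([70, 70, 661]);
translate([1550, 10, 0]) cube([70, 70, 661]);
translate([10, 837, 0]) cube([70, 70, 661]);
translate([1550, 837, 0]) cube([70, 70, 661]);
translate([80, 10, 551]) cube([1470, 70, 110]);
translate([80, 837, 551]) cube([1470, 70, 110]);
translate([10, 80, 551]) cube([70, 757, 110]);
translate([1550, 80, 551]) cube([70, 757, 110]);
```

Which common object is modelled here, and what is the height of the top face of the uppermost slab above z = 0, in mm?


A table. The table height is 691 mm.

A 1630×917×30 slab sits at z = 661 on four 70 mm square posts — a table. The top surface is at 661 + 30 = 691 mm.


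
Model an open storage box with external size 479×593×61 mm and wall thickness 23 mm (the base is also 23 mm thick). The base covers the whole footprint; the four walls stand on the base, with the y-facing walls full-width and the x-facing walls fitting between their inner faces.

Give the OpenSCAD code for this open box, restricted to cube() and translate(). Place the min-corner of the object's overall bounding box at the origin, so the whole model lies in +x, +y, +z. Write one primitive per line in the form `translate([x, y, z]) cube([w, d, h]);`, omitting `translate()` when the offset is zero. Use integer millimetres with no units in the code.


cube([479, 593, 23]);
translate([0, 0, 23]) cube([479, 23, 38]);
translate([0, 570, 23]) cube([479, 23, 38]);
translate([0, 23, 23]) cube([23, 547, 38]);
translate([456, 23, 23]) cube([23, 547, 38]);


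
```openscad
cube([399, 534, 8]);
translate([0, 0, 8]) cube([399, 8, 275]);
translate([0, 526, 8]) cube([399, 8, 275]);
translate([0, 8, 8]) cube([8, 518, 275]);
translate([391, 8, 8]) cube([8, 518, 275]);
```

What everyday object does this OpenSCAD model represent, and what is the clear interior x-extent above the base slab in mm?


An open box. The internal width is 383 mm.

A 399×534 base slab with four walls standing on it — an open box. The base is 399 mm wide and the walls are 8 mm thick, so the internal width is 399 − 2 × 8 = 383 mm.


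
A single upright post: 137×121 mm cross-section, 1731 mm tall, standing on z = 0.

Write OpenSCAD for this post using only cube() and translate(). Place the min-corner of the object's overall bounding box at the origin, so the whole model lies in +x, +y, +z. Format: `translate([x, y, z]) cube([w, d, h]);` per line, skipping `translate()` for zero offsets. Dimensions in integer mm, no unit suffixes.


cube([137, 121, 1731]);


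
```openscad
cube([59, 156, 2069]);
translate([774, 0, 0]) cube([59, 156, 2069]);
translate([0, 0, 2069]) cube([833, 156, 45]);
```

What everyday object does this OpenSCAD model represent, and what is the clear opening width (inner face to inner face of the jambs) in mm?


A door frame. The clear opening width is 715 mm.

Two 2069 mm tall posts with a header on top — a door frame. The left jamb is 59 mm wide at x = 0; the right jamb starts at x = 774. The clear opening is 774 − 59 = 715 mm.


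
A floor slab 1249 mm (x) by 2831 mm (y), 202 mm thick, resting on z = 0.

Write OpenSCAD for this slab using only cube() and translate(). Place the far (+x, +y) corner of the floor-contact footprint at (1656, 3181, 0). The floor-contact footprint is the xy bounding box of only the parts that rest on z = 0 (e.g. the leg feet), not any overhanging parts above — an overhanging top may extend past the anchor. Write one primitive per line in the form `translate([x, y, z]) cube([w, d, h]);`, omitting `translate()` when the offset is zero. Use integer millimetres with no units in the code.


translate([407, 350, 0]) cube([1249, 2831, 202]);


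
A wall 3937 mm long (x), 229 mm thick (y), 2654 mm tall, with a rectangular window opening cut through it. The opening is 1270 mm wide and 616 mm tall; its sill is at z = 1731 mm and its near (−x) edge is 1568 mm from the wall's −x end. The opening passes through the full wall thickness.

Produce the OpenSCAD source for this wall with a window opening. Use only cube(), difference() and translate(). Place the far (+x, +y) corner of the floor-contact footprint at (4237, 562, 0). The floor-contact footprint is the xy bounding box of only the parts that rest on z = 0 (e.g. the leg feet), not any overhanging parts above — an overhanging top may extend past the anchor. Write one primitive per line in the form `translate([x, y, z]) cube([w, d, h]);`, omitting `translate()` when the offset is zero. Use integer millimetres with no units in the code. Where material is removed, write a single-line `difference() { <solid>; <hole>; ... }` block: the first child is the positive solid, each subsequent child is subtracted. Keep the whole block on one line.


difference() { translate([300, 333, 0]) cube([3937, 229, 2654]); translate([1868, 333, 1731]) cube([1270, 229, 616]); }


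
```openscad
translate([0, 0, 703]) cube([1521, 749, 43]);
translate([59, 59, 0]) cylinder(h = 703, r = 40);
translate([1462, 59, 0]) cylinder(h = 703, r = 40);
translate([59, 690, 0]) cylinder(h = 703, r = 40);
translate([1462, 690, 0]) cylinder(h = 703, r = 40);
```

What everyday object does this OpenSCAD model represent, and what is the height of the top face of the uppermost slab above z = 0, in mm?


A table. The table height is 746 mm.

A 1521×749×43 slab sits at z = 703 on four Ø80 mm round legs — a table. The top surface is at 703 + 43 = 746 mm.


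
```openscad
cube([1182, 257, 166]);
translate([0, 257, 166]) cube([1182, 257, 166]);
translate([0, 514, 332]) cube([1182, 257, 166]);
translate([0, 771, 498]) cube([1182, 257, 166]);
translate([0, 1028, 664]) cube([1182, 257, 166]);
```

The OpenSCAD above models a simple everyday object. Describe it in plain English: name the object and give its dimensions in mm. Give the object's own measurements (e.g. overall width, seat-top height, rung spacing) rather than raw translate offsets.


A straight staircase of 5 solid steps. Each step is 1182 mm wide (x), 257 mm deep (y, the going) and 166 mm tall (the rise). The first step rests on the floor; each subsequent step sits one going further in +y and one rise higher in +z, directly behind and above the previous step with no overlap.


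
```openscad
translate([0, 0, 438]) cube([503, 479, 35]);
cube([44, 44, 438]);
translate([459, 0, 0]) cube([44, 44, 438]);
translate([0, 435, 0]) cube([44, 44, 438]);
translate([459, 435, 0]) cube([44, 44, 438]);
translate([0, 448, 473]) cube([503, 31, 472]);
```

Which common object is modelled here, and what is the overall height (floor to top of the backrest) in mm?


A chair. The overall height is 945 mm.

A slab on four corner posts with a tall panel at the back — a chair. The seat slab sits at z = 438 with thickness 35, and the 472 mm backrest starts at the seat top, so the overall height is 438 + 35 + 472 = 945 mm.


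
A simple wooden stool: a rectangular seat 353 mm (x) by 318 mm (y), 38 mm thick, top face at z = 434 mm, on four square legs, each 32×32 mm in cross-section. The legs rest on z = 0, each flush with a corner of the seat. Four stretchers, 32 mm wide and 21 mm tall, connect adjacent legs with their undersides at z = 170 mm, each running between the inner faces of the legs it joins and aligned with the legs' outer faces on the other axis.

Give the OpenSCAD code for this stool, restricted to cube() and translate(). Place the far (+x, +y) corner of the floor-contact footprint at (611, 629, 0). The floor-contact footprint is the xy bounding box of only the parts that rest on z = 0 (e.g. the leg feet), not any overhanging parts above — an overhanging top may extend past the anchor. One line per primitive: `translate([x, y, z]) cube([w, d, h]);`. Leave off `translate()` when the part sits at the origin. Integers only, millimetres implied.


// leg_h = 434 - 38 = 396
// stretcher span = 353 - 2*32 = 289
translate([258, 311, 396]) cube([353, 318, 38]);
translate([258, 311, 0]) cube([32, 32, 396]);
translate([579, 311, 0]) cube([32, 32, 396]);
translate([258, 597, 0]) cube([32, 32, 396]);
translate([579, 597, 0]) cube([32, 32, 396]);
translate([290, 311, 170]) cube([289, 32, 21]);
translate([290, 597, 170]) cube([289, 32, 21]);
translate([258, 343, 170]) cube([32, 254, 21]);
translate([579, 343, 170]) cube([32, 254, 21]);


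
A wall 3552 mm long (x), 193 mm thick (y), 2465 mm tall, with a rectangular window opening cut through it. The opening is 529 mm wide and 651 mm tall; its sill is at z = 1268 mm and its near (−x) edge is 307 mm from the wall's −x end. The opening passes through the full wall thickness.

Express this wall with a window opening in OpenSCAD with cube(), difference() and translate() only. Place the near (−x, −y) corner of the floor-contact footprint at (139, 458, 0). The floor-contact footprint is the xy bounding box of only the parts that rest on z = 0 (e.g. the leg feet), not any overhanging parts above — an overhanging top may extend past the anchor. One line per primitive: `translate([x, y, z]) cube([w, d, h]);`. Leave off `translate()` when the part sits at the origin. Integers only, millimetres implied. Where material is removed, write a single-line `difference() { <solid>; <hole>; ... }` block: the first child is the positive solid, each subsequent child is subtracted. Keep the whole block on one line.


difference() { translate([139, 458, 0]) cube([3552, 193, 2465]); translate([446, 458, 1268]) cube([529, 193, 651]); }


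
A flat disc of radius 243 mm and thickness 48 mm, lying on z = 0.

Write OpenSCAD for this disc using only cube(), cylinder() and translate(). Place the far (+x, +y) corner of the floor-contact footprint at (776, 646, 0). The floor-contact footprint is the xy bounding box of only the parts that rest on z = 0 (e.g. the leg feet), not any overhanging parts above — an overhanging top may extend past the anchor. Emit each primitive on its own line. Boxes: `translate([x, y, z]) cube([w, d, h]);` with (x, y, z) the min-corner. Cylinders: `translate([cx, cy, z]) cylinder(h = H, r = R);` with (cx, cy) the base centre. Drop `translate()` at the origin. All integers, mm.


translate([533, 403, 0]) cylinder(h = 48, r = 243);


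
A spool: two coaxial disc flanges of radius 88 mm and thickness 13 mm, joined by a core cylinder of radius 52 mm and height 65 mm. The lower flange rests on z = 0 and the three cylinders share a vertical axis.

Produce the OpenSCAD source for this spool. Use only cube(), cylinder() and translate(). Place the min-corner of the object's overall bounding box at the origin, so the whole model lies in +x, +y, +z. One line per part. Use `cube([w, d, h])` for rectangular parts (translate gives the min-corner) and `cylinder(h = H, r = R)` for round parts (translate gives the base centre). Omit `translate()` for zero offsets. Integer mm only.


translate([88, 88, 0]) cylinder(h = 13, r = 88);
translate([88, 88, 13]) cylinder(h = 65, r = 52);
translate([88, 88, 78]) cylinder(h = 13, r = 88);


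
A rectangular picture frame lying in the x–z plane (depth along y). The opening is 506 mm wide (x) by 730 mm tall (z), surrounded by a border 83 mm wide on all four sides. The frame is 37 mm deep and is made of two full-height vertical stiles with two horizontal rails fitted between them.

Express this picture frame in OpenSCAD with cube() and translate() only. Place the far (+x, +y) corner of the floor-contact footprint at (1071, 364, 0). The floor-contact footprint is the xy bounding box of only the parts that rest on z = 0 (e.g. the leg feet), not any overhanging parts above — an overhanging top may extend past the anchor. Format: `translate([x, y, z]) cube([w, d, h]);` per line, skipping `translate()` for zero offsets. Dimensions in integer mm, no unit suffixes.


translate([399, 327, 0]) cube([83, 37, 896]);
translate([988, 327, 0]) cube([83, 37, 896]);
translate([482, 327, 0]) cube([506, 37, 83]);
translate([482, 327, 813]) cube([506, 37, 83]);


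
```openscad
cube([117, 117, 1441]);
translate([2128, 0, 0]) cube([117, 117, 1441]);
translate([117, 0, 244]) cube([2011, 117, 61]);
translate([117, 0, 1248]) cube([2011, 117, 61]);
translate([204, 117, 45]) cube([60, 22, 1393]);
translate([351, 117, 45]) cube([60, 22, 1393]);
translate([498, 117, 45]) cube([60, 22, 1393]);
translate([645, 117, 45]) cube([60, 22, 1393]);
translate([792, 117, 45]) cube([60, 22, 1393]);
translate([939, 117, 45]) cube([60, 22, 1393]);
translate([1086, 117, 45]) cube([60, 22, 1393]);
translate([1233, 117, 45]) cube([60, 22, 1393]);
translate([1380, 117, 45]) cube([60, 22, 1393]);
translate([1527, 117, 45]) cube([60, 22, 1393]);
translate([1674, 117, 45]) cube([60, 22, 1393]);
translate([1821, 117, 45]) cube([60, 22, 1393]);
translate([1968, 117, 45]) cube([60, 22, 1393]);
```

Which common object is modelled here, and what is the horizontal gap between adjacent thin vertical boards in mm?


A fence section. The picket gap is 87 mm.

Two posts, two rails, 13 pickets — a fence section. Span 2011 mm holds 13 pickets of 60 mm with 14 equal gaps: ⌊(2011 − 13·60) / 14⌋ = 87 mm.


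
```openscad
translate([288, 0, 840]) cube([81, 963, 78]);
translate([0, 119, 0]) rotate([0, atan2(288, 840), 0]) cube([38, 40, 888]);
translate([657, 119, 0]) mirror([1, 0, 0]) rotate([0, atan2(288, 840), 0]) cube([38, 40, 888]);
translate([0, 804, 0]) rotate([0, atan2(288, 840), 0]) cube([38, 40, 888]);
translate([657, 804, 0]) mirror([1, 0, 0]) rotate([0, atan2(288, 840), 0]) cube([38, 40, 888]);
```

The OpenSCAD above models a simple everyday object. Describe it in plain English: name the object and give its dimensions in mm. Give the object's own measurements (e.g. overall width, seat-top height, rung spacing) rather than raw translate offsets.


A sawhorse. A 81×963×78 mm beam (x, y, z) sits on two A-frame leg pairs. Each pair is two raked legs of 38×40 mm section (40 mm along y) splaying symmetrically in x. Each leg rises 840 mm vertically over 288 mm of horizontal reach and is 888 mm long along its own axis. Every leg's outer bottom edge rests on the floor and its outer top edge meets a bottom edge of the beam — the left legs (tilting toward +x) meet the beam's −x bottom edge, the right legs (their mirror images, tilting toward −x) meet its +x bottom edge — so the leg tops tuck under the beam, the beam's underside is 840 mm above the floor, and the feet are 657 mm apart outside-to-outside with the beam centred between them. The two leg pairs are set in 119 mm from either end of the beam.


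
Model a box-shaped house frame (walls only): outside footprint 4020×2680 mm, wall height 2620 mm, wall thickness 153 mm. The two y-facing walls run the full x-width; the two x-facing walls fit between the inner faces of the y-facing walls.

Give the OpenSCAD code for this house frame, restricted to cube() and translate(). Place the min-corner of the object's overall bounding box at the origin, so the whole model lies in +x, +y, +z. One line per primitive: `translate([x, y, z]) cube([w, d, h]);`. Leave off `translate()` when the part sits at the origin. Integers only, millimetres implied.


cube([4020, 153, 2620]);
translate([0, 2527, 0]) cube([4020, 153, 2620]);
translate([0, 153, 0]) cube([153, 2374, 2620]);
translate([3867, 153, 0]) cube([153, 2374, 2620]);


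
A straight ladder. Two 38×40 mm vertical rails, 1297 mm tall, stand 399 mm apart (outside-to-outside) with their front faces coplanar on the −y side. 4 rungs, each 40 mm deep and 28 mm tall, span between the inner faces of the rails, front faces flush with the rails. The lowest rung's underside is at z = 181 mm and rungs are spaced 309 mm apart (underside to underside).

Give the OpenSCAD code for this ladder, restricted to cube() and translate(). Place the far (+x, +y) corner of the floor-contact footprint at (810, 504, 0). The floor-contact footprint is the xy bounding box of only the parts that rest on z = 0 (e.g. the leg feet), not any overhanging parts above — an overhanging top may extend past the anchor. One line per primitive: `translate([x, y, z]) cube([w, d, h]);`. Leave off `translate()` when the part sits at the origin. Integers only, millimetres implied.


translate([411, 464, 0]) cube([38, 40, 1297]);
translate([772, 464, 0]) cube([38, 40, 1297]);
translate([449, 464, 181]) cube([323, 40, 28]);
translate([449, 464, 490]) cube([323, 40, 28]);
translate([449, 464, 799]) cube([323, 40, 28]);
translate([449, 464, 1108]) cube([323, 40, 28]);


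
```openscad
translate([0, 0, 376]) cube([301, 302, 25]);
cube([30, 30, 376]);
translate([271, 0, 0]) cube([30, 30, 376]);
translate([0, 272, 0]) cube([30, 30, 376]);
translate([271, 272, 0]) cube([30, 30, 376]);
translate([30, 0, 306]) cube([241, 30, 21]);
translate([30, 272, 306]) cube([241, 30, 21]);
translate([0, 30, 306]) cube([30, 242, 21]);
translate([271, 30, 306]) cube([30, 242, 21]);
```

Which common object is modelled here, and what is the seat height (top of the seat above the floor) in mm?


A stool. The seat height is 401 mm.

A 301×302×25 slab at z = 376 on four corner posts — a stool. The seat top is 376 + 25 = 401 mm.


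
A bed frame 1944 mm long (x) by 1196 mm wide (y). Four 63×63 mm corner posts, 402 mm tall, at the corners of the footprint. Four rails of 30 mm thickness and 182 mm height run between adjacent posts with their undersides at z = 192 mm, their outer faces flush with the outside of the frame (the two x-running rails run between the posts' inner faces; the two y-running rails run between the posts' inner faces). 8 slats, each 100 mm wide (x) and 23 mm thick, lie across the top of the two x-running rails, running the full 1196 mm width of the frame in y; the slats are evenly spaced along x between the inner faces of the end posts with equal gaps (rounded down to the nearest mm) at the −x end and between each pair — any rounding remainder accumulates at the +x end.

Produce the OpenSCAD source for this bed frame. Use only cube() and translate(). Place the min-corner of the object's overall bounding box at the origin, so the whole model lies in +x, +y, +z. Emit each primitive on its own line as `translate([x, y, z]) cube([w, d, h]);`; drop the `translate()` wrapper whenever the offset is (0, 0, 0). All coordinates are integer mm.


cube([63, 63, 402]);
translate([0, 1133, 0]) cube([63, 63, 402]);
translate([1881, 0, 0]) cube([63, 63, 402]);
translate([1881, 1133, 0]) cube([63, 63, 402]);
translate([63, 0, 192]) cube([1818, 30, 182]);
translate([63, 1166, 192]) cube([1818, 30, 182]);
translate([0, 63, 192]) cube([30, 1070, 182]);
translate([1914, 63, 192]) cube([30, 1070, 182]);
translate([176, 0, 374]) cube([100, 1196, 23]);
translate([389, 0, 374]) cube([100, 1196, 23]);
translate([602, 0, 374]) cube([100, 1196, 23]);
translate([815, 0, 374]) cube([100, 1196, 23]);
translate([1028, 0, 374]) cube([100, 1196, 23]);
translate([1241, 0, 374]) cube([100, 1196, 23]);
translate([1454, 0, 374]) cube([100, 1196, 23]);
translate([1667, 0, 374]) cube([100, 1196, 23]);


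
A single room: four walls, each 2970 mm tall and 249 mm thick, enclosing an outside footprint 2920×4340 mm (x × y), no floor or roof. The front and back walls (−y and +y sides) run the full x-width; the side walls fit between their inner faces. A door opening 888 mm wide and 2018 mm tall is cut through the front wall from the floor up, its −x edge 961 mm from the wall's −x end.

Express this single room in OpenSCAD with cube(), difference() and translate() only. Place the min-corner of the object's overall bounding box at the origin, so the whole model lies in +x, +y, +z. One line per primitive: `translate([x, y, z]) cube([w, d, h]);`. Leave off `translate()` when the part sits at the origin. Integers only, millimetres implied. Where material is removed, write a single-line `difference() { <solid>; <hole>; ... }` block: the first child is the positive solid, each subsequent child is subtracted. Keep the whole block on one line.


difference() { cube([2920, 249, 2970]); translate([961, 0, 0]) cube([888, 249, 2018]); }
translate([0, 4091, 0]) cube([2920, 249, 2970]);
translate([0, 249, 0]) cube([249, 3842, 2970]);
translate([2671, 249, 0]) cube([249, 3842, 2970]);


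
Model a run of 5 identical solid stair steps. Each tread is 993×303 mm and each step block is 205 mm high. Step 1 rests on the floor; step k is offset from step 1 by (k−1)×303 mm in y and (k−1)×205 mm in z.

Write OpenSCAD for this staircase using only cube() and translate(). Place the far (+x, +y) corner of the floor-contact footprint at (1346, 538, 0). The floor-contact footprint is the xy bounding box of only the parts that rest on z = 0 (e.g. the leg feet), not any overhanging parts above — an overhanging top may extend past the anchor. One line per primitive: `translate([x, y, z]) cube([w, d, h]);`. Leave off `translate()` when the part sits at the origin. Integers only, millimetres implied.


translate([353, 235, 0]) cube([993, 303, 205]);
translate([353, 538, 205]) cube([993, 303, 205]);
translate([353, 841, 410]) cube([993, 303, 205]);
translate([353, 1144, 615]) cube([993, 303, 205]);
translate([353, 1447, 820]) cube([993, 303, 205]);


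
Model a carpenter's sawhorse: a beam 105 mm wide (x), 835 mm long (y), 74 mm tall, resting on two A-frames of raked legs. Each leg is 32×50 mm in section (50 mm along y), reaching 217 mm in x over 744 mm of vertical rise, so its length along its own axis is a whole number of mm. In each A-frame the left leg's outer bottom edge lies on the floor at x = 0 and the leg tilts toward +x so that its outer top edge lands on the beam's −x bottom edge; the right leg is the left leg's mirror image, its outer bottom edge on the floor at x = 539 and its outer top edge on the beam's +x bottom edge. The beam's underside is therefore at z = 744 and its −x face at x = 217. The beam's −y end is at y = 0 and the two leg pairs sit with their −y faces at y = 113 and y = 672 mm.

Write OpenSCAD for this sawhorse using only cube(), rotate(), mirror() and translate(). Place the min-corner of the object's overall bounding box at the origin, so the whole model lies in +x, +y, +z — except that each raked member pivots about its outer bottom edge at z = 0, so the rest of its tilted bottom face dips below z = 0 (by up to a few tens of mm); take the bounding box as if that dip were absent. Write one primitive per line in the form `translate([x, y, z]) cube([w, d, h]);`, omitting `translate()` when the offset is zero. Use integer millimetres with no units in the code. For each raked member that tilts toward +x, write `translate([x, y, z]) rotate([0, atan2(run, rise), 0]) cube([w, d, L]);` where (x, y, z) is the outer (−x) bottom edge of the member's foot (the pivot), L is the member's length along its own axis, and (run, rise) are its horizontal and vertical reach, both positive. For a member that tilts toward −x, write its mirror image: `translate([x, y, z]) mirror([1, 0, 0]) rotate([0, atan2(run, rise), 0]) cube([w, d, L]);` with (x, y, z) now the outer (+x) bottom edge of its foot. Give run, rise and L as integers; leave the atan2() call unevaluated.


// leg length = √(217² + 744²) = 775
// right-leg outer foot x = 2·217 + 105 = 539
// beam min-corner = (217, 0, 744)
translate([217, 0, 744]) cube([105, 835, 74]);
translate([0, 113, 0]) rotate([0, atan2(217, 744), 0]) cube([32, 50, 775]);
translate([539, 113, 0]) mirror([1, 0, 0]) rotate([0, atan2(217, 744), 0]) cube([32, 50, 775]);
translate([0, 672, 0]) rotate([0, atan2(217, 744), 0]) cube([32, 50, 775]);
translate([539, 672, 0]) mirror([1, 0, 0]) rotate([0, atan2(217, 744), 0]) cube([32, 50, 775]);


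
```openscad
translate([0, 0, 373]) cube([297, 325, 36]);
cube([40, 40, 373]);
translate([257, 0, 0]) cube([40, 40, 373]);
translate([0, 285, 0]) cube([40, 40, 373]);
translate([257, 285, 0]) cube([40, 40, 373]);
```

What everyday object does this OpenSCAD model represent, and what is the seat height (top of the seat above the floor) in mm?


A stool. The seat height is 409 mm.

A 297×325×36 slab at z = 373 on four corner posts — a stool. The seat top is 373 + 36 = 409 mm.


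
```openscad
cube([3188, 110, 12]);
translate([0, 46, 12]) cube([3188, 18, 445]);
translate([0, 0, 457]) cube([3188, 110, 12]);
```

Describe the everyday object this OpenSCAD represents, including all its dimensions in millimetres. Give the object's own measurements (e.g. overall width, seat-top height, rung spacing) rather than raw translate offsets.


An I-beam lying along x, 3188 mm long. Overall section height 469 mm. Two flanges 110 mm wide (y) and 12 mm thick, one on the floor and one at the top; a web 18 mm thick runs between them, centred on the flange width.


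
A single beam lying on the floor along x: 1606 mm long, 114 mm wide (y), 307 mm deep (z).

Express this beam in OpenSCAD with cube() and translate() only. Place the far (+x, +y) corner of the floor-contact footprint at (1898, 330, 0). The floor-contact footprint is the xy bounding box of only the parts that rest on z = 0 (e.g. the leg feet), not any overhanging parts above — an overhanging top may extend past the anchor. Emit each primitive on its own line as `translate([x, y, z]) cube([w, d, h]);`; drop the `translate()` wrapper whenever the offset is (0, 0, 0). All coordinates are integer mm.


translate([292, 216, 0]) cube([1606, 114, 307]);


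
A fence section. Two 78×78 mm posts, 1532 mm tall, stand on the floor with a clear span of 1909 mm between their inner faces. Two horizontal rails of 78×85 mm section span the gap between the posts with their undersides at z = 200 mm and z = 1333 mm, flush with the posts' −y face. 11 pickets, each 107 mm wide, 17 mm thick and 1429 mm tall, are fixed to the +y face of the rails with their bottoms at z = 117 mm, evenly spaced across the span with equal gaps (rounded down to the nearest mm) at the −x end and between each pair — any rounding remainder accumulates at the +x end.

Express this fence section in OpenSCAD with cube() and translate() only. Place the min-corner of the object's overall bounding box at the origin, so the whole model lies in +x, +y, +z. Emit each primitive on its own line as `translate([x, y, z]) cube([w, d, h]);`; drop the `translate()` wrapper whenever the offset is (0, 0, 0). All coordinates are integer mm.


cube([78, 78, 1532]);
translate([1987, 0, 0]) cube([78, 78, 1532]);
translate([78, 0, 200]) cube([1909, 78, 85]);
translate([78, 0, 1333]) cube([1909, 78, 85]);
translate([139, 78, 117]) cube([107, 17, 1429]);
translate([307, 78, 117]) cube([107, 17, 1429]);
translate([475, 78, 117]) cube([107, 17, 1429]);
translate([643, 78, 117]) cube([107, 17, 1429]);
translate([811, 78, 117]) cube([107, 17, 1429]);
translate([979, 78, 117]) cube([107, 17, 1429]);
translate([1147, 78, 117]) cube([107, 17, 1429]);
translate([1315, 78, 117]) cube([107, 17, 1429]);
translate([1483, 78, 117]) cube([107, 17, 1429]);
translate([1651, 78, 117]) cube([107, 17, 1429]);
translate([1819, 78, 117]) cube([107, 17, 1429]);


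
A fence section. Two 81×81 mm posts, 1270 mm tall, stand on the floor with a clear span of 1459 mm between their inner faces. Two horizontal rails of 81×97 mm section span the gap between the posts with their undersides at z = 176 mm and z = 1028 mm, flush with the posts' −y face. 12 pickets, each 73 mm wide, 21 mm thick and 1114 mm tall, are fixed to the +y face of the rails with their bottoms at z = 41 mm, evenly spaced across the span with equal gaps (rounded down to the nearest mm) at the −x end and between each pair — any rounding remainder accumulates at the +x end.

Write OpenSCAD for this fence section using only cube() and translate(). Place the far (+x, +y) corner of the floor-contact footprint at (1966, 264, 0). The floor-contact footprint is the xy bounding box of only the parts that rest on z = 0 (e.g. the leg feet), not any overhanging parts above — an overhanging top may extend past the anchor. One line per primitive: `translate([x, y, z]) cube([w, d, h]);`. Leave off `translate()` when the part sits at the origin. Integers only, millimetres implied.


translate([345, 183, 0]) cube([81, 81, 1270]);
translate([1885, 183, 0]) cube([81, 81, 1270]);
translate([426, 183, 176]) cube([1459, 81, 97]);
translate([426, 183, 1028]) cube([1459, 81, 97]);
translate([470, 264, 41]) cube([73, 21, 1114]);
translate([587, 264, 41]) cube([73, 21, 1114]);
translate([704, 264, 41]) cube([73, 21, 1114]);
translate([821, 264, 41]) cube([73, 21, 1114]);
translate([938, 264, 41]) cube([73, 21, 1114]);
translate([1055, 264, 41]) cube([73, 21, 1114]);
translate([1172, 264, 41]) cube([73, 21, 1114]);
translate([1289, 264, 41]) cube([73, 21, 1114]);
translate([1406, 264, 41]) cube([73, 21, 1114]);
translate([1523, 264, 41]) cube([73, 21, 1114]);
translate([1640, 264, 41]) cube([73, 21, 1114]);
translate([1757, 264, 41]) cube([73, 21, 1114]);


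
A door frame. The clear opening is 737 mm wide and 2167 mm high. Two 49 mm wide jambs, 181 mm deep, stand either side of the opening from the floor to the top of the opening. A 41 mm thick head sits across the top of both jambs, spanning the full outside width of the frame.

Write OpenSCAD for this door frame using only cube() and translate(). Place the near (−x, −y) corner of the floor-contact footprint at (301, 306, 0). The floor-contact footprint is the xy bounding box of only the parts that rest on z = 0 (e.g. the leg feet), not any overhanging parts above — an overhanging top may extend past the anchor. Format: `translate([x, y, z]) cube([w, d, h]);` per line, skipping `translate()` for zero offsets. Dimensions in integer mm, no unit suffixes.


translate([301, 306, 0]) cube([49, 181, 2167]);
translate([1087, 306, 0]) cube([49, 181, 2167]);
translate([301, 306, 2167]) cube([835, 181, 41]);


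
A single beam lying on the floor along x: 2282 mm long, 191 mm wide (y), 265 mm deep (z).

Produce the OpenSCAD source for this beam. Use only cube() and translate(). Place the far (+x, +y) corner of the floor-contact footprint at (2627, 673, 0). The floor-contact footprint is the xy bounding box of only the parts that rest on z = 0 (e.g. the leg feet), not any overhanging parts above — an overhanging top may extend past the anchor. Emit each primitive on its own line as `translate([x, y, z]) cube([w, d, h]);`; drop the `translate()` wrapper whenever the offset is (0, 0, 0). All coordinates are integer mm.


translate([345, 482, 0]) cube([2282, 191, 265]);


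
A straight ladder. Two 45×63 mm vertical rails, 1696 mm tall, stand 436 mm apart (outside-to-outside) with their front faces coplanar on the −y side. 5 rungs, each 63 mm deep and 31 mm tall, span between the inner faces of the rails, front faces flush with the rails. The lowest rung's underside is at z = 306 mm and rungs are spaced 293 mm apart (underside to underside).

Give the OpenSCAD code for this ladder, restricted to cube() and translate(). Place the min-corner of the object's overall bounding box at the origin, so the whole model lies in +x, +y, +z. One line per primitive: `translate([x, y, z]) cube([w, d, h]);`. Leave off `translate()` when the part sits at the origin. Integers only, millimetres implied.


cube([45, 63, 1696]);
translate([391, 0, 0]) cube([45, 63, 1696]);
translate([45, 0, 306]) cube([346, 63, 31]);
translate([45, 0, 599]) cube([346, 63, 31]);
translate([45, 0, 892]) cube([346, 63, 31]);
translate([45, 0, 1185]) cube([346, 63, 31]);
translate([45, 0, 1478]) cube([346, 63, 31]);


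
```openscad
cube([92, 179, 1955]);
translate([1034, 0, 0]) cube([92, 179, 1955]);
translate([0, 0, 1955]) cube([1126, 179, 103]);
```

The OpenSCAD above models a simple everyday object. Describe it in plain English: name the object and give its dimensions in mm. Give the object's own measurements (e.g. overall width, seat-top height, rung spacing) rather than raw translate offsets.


A door frame. The clear opening is 942 mm wide and 1955 mm high. Two 92 mm wide jambs, 179 mm deep, stand either side of the opening from the floor to the top of the opening. A 103 mm thick head sits across the top of both jambs, spanning the full outside width of the frame.


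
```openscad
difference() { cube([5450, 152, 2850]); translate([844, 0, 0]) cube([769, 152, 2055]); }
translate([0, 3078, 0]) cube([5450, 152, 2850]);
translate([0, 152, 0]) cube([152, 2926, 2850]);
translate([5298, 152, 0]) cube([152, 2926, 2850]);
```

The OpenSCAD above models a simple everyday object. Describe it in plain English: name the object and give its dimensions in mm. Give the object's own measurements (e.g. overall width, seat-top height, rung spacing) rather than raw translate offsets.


A single room: four walls, each 2850 mm tall and 152 mm thick, enclosing an outside footprint 5450×3230 mm (x × y), no floor or roof. The front and back walls (−y and +y sides) run the full x-width; the side walls fit between their inner faces. A door opening 769 mm wide and 2055 mm tall is cut through the front wall from the floor up, its −x edge 844 mm from the wall's −x end.


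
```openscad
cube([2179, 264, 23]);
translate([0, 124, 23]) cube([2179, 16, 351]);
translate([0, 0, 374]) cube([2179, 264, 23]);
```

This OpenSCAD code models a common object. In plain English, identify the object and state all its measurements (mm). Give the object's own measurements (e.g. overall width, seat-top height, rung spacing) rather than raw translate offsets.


An I-beam lying along x, 2179 mm long. Overall section height 397 mm. Two flanges 264 mm wide (y) and 23 mm thick, one on the floor and one at the top; a web 16 mm thick runs between them, centred on the flange width.


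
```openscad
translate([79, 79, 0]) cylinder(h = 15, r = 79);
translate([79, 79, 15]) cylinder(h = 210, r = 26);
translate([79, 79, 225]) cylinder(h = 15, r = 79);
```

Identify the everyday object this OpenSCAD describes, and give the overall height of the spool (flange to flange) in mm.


A spool. The overall height is 240 mm.

Three coaxial cylinders, large–small–large — a spool. Two 15 mm flanges and a 210 mm core give 15 + 210 + 15 = 240 mm.


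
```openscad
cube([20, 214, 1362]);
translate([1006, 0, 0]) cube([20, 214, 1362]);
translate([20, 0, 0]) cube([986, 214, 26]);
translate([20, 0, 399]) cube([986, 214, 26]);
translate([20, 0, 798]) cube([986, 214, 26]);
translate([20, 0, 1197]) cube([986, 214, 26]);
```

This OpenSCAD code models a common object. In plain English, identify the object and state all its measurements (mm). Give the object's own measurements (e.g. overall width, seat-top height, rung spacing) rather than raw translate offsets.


An open bookshelf. Two side panels, each 20 mm thick, 214 mm deep and 1362 mm tall, stand 1026 mm apart (outside-to-outside). Between them sit 4 shelves, each 26 mm thick and 214 mm deep, spanning the full gap between the sides. The bottom shelf rests on the floor (its underside at z = 0) and the clear gap between one shelf's top and the next shelf's underside is 373 mm.


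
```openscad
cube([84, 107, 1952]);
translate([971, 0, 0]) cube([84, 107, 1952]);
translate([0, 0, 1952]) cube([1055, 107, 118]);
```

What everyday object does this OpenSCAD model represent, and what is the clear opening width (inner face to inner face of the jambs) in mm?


A door frame. The clear opening width is 887 mm.

Two 1952 mm tall posts with a header on top — a door frame. The left jamb is 84 mm wide at x = 0; the right jamb starts at x = 971. The clear opening is 971 − 84 = 887 mm.


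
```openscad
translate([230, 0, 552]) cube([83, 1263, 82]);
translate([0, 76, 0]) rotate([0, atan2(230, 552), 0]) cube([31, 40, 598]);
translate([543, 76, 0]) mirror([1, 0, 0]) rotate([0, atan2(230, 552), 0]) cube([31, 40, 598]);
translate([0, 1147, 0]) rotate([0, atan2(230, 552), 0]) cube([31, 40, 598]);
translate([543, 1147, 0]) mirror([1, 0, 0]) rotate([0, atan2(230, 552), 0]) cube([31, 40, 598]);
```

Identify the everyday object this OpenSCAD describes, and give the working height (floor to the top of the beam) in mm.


A sawhorse. The overall height is 634 mm.

A beam across two mirrored pairs of raked legs — a sawhorse. The beam's underside is at z = 552 (matching the legs' vertical rise in atan2(230, 552)) and the beam is 82 mm tall, so its top is at 552 + 82 = 634 mm. The raked legs top out at the beam's underside, so that is the highest point.


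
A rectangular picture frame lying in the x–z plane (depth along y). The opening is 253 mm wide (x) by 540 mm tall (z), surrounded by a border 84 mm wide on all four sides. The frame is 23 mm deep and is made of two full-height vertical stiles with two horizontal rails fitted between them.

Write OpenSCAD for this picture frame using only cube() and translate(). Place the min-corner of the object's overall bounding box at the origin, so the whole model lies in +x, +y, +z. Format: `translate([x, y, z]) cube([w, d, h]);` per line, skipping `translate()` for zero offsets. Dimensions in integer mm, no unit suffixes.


cube([84, 23, 708]);
translate([337, 0, 0]) cube([84, 23, 708]);
translate([84, 0, 0]) cube([253, 23, 84]);
translate([84, 0, 624]) cube([253, 23, 84]);


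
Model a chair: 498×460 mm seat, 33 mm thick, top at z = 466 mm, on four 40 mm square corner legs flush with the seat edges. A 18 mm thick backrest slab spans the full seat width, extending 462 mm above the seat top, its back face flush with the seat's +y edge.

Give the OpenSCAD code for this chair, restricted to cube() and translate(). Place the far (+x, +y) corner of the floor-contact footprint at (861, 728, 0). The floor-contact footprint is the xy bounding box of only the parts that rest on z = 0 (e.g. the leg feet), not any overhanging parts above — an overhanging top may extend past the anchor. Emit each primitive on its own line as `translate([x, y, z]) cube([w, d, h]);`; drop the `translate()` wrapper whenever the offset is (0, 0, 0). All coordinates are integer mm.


translate([363, 268, 433]) cube([498, 460, 33]);
translate([363, 268, 0]) cube([40, 40, 433]);
translate([821, 268, 0]) cube([40, 40, 433]);
translate([363, 688, 0]) cube([40, 40, 433]);
translate([821, 688, 0]) cube([40, 40, 433]);
translate([363, 710, 466]) cube([498, 18, 462]);
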